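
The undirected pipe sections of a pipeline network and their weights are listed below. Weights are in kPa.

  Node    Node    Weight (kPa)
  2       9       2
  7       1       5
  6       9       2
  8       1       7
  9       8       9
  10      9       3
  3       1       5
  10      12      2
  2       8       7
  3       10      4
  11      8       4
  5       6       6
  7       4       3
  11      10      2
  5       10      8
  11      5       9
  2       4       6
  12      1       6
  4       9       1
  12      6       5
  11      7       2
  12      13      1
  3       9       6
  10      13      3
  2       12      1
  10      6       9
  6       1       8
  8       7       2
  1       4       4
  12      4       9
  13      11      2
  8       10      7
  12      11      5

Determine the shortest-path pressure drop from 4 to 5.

9 kPa

Running Dijkstra from 4:
4: 0
9: 1  (via 4)
2: 3  (via 9)
6: 3  (via 9)
7: 3  (via 4)
1: 4  (via 4)
10: 4  (via 9)
12: 4  (via 2)
8: 5  (via 7)
11: 5  (via 7)
13: 5  (via 12)
3: 7  (via 9)
5: 9  (via 6)
Shortest route: 4 → 9 → 6 → 5 = 9 kPa.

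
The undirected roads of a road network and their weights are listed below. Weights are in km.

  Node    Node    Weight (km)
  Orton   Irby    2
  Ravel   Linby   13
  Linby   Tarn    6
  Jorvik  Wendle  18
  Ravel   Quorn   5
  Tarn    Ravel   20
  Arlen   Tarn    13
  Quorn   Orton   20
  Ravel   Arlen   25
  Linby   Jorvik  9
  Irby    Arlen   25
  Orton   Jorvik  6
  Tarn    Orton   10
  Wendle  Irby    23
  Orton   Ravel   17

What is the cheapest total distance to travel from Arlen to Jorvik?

28 km

Enumerating some paths:
Arlen–Tarn–Linby–Jorvik: 13+6+9 = 28
Arlen–Tarn–Orton–Jorvik: 13+10+6 = 29
Cheapest is Arlen–Tarn–Linby–Jorvik at 28 km.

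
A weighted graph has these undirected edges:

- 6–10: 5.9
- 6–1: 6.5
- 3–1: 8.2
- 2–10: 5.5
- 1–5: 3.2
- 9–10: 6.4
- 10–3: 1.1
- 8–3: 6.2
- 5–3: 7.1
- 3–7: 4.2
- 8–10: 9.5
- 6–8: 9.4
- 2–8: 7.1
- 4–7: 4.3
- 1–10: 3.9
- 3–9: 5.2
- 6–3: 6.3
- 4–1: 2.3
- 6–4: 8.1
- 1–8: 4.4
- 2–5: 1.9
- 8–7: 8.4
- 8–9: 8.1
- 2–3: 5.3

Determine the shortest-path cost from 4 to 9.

Candidate routes:
4 → 1 → 10 → 3 → 9: 2.3+3.9+1.1+5.2 = 12.5
4 → 7 → 3 → 9: 4.3+4.2+5.2 = 13.7
4 → 1 → 10 → 9: 2.3+3.9+6.4 = 12.6
The minimum is 12.5 via 4 → 1 → 10 → 3 → 9.

12.5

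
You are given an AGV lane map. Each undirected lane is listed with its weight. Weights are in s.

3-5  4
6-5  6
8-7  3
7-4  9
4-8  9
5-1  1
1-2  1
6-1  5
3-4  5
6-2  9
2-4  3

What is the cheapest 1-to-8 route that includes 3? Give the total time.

19 s

Best 1 to 3: 1–5–3 costing 5
Best 3 to 8: 3–4–8 costing 14
Total via 3: 5 + 14 = 19 s.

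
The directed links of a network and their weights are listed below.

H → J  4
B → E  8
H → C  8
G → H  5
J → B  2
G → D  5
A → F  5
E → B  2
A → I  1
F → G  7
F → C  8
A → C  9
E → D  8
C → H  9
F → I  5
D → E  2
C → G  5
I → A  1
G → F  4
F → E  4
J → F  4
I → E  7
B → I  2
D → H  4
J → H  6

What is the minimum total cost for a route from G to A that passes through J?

14

Best G to J: G → H → J costing 9
Best J to A: J → B → I → A costing 5
Total via J: 9 + 5 = 14.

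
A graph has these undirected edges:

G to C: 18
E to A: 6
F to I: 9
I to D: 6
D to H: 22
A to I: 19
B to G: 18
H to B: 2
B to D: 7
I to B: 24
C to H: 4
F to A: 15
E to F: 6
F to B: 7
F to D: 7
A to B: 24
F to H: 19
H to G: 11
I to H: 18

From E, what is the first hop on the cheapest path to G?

Compare a few routes:
E → F → H → G: 6+19+11 = 36
E → F → B → G: 6+7+18 = 31
E → F → D → B → H → G: 6+7+7+2+11 = 33
E → F → B → H → G: 6+7+2+11 = 26
The minimum is 26 via E → F → B → H → G.
So from E the first move is to F.

F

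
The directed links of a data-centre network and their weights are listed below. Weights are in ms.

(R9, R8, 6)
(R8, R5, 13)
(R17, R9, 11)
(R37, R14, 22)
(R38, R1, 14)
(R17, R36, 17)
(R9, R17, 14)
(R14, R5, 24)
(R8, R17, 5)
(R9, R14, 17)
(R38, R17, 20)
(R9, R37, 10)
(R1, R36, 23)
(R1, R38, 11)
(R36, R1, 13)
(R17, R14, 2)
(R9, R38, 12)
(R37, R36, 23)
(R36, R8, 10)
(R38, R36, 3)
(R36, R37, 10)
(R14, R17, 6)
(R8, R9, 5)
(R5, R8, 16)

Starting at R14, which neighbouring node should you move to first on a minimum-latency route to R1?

R17

Candidate routes:
R14–R17–R9–R38–R1: 6+11+12+14 = 43
R14–R17–R36–R1: 6+17+13 = 36
R14–R17–R9–R38–R36–R1: 6+11+12+3+13 = 45
Cheapest is R14–R17–R36–R1 at 36 ms.
So from R14 the first move is to R17.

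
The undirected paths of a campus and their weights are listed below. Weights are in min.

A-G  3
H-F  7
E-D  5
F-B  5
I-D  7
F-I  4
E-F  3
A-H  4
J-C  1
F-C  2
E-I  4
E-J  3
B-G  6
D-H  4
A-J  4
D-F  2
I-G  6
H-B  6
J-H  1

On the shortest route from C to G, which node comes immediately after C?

J

Compare a few routes:
C → F → I → G: 2+4+6 = 12
C → J → H → A → G: 1+1+4+3 = 9
C → J → A → G: 1+4+3 = 8
The minimum is 8 min via C → J → A → G.
So from C the first move is to J.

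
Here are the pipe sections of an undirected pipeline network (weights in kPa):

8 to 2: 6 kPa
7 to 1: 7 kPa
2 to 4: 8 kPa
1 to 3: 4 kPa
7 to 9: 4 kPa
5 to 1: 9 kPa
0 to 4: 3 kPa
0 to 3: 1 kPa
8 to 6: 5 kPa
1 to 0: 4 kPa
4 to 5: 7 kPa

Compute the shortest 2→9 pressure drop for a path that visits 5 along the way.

Best 2 to 5: 2–4–5 costing 15
Best 5 to 9: 5–1–7–9 costing 20
Total via 5: 15 + 20 = 35 kPa.

35 kPa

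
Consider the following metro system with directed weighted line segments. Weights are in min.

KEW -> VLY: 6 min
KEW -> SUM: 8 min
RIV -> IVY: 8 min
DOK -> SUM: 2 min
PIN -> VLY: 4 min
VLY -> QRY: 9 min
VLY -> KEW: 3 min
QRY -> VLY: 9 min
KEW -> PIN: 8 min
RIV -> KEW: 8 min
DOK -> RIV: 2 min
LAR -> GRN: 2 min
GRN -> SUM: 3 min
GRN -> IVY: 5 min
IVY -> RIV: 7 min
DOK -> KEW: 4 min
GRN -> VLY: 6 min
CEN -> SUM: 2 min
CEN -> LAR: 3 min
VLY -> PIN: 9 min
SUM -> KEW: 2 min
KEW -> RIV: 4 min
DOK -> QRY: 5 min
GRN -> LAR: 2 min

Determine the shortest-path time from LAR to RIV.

Candidate routes:
LAR - GRN - SUM - KEW - RIV: 2+3+2+4 = 11
LAR - GRN - VLY - KEW - RIV: 2+6+3+4 = 15
LAR - GRN - IVY - RIV: 2+5+7 = 14
Cheapest is LAR - GRN - SUM - KEW - RIV at 11 min.

11 min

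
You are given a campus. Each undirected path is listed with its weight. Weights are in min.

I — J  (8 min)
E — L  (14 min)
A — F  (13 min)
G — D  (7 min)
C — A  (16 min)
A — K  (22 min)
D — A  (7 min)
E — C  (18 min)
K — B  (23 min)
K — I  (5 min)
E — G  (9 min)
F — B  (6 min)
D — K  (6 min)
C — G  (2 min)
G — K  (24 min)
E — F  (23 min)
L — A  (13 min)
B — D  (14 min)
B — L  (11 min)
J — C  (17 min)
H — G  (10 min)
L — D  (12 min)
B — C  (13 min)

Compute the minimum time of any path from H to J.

Running Dijkstra from H:
H: 0
G: 10  (via H)
C: 12  (via G)
D: 17  (via G)
E: 19  (via G)
K: 23  (via D)
A: 24  (via D)
B: 25  (via C)
I: 28  (via K)
J: 29  (via C)
Shortest route: H–G–C–J = 29 min.

29 min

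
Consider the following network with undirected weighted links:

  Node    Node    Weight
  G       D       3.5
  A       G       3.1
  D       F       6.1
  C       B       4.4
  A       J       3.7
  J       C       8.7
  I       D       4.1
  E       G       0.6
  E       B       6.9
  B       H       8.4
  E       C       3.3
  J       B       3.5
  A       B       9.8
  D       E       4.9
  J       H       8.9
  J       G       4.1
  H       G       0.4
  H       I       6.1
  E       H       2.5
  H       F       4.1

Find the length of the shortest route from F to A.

Settle nodes by increasing distance from F:
F: 0
H: 4.1  (via F)
G: 4.5  (via H)
E: 5.1  (via G)
D: 6.1  (via F)
A: 7.6  (via G)
Shortest route: F → H → G → A = 7.6.

7.6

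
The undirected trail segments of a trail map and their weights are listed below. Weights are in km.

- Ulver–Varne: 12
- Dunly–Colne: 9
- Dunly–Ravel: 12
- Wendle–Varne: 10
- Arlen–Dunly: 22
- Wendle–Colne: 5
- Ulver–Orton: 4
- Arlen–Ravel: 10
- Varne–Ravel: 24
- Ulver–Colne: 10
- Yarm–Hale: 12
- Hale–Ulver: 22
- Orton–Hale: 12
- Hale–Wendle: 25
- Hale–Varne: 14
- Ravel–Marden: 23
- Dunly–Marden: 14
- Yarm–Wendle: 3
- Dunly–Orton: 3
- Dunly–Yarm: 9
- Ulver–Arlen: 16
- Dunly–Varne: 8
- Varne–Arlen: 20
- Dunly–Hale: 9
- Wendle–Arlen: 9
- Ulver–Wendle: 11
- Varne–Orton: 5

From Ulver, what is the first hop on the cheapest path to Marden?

Orton

Enumerating some paths:
Ulver → Orton → Varne → Dunly → Marden: 4+5+8+14 = 31
Ulver → Orton → Dunly → Marden: 4+3+14 = 21
Ulver → Colne → Dunly → Marden: 10+9+14 = 33
The minimum is 21 km via Ulver → Orton → Dunly → Marden.
So from Ulver the first move is to Orton.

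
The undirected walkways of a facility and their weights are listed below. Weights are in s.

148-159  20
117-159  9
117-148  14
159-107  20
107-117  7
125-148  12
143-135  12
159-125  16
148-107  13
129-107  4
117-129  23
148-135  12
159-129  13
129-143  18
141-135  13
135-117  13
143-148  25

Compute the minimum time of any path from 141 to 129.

37 s

Candidate routes:
141 → 135 → 148 → 107 → 129: 13+12+13+4 = 42
141 → 135 → 117 → 107 → 129: 13+13+7+4 = 37
Cheapest is 141 → 135 → 117 → 107 → 129 at 37 s.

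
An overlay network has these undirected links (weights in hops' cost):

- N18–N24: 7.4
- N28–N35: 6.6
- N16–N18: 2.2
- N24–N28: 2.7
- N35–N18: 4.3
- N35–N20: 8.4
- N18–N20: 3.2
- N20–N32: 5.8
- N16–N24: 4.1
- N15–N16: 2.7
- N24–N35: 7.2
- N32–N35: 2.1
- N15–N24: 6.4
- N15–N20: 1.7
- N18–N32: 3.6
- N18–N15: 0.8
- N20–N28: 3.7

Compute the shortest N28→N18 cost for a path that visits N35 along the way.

10.9 hops' cost

Best N28 to N35: N28–N35 costing 6.6
Shortest N35→N18: N35–N18 = 4.3
Total via N35: 6.6 + 4.3 = 10.9 hops' cost.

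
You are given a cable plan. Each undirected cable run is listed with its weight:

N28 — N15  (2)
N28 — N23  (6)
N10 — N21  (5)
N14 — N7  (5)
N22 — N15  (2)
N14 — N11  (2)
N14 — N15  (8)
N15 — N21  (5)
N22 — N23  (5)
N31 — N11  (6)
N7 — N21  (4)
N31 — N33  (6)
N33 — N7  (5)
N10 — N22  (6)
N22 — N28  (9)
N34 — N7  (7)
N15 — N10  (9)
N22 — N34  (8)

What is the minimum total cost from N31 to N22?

Compare a few routes:
N31 → N11 → N14 → N15 → N22: 6+2+8+2 = 18
N31 → N33 → N7 → N21 → N15 → N22: 6+5+4+5+2 = 22
The minimum is 18 via N31 → N11 → N14 → N15 → N22.

18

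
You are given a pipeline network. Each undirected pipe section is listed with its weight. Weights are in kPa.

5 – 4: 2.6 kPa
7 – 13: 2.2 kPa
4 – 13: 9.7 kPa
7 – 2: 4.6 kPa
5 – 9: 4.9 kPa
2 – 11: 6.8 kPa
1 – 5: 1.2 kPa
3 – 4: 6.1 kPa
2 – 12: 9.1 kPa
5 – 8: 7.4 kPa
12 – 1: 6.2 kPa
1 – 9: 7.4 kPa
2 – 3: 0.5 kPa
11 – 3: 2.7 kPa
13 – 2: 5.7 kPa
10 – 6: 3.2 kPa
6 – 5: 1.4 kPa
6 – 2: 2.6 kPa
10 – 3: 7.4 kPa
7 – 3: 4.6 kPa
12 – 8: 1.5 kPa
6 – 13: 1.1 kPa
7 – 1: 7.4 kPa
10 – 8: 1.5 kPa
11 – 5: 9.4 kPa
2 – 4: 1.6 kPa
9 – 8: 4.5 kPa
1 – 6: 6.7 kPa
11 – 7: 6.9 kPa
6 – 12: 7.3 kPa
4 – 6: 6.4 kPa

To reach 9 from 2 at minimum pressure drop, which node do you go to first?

6

Enumerating some paths:
2 - 6 - 5 - 9: 2.6+1.4+4.9 = 8.9
2 - 4 - 5 - 9: 1.6+2.6+4.9 = 9.1
Cheapest is 2 - 6 - 5 - 9 at 8.9 kPa.
So from 2 the first move is to 6.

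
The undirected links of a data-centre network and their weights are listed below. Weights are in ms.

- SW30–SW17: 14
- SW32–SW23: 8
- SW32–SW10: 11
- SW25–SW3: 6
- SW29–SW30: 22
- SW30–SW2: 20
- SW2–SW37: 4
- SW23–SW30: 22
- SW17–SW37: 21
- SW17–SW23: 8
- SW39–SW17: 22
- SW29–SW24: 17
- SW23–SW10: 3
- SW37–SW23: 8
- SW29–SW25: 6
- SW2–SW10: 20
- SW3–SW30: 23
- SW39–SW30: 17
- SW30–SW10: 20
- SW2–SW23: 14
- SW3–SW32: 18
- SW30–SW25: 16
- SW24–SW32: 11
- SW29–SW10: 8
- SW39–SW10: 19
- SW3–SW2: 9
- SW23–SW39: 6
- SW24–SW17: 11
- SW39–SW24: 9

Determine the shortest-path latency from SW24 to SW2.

27 ms

Shortest distances from SW24:
SW24: 0
SW39: 9  (via SW24)
SW32: 11  (via SW24)
SW17: 11  (via SW24)
SW23: 15  (via SW39)
SW29: 17  (via SW24)
SW10: 18  (via SW23)
SW37: 23  (via SW23)
SW25: 23  (via SW29)
SW30: 25  (via SW17)
SW2: 27  (via SW37)
Shortest route: SW24 → SW39 → SW23 → SW37 → SW2 = 27 ms.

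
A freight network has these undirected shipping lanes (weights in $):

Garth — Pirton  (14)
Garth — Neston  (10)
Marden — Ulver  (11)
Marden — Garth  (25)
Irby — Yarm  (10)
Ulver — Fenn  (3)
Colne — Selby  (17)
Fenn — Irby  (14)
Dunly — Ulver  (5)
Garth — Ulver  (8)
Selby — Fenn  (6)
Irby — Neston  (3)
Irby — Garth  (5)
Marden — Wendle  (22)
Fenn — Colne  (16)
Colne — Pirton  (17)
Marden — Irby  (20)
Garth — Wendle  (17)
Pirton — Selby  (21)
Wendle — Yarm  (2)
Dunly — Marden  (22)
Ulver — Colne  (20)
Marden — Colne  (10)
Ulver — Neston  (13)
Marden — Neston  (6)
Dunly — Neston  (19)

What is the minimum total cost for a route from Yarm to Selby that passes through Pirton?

Best Yarm to Pirton: Yarm–Irby–Garth–Pirton costing 29
Best Pirton to Selby: Pirton–Selby costing 21
Total via Pirton: 29 + 21 = $50.

$50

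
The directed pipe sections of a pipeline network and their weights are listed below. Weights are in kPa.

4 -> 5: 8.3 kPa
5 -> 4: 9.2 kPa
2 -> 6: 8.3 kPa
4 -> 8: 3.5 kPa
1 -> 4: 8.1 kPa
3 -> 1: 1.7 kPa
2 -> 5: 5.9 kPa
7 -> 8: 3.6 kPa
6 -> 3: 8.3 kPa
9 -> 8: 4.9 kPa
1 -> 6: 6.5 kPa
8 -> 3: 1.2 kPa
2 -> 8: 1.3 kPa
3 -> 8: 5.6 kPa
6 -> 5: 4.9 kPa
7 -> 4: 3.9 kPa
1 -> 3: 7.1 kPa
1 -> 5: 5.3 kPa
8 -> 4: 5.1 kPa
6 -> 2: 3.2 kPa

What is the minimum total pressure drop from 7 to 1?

Shortest distances from 7:
7: 0
8: 3.6  (via 7)
4: 3.9  (via 7)
3: 4.8  (via 8)
1: 6.5  (via 3)
Shortest route: 7 → 8 → 3 → 1 = 6.5 kPa.

6.5 kPa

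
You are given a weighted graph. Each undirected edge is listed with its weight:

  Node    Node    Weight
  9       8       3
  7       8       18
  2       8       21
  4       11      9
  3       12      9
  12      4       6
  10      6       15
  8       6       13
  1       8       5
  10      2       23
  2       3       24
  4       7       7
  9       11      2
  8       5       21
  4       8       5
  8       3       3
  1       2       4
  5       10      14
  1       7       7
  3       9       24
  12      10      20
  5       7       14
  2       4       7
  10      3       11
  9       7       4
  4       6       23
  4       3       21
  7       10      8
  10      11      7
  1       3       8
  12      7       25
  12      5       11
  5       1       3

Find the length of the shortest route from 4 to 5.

13

Shortest distances from 4:
4: 0
8: 5  (via 4)
12: 6  (via 4)
2: 7  (via 4)
7: 7  (via 4)
3: 8  (via 8)
9: 8  (via 8)
11: 9  (via 4)
1: 10  (via 8)
5: 13  (via 1)
Shortest route: 4–8–1–5 = 13.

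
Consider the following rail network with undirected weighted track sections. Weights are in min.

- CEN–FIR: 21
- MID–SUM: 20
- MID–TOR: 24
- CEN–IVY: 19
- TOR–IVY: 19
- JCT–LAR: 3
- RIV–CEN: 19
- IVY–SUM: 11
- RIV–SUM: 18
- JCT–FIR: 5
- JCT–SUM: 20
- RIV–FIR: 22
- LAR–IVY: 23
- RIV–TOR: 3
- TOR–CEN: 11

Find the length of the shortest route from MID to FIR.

45 min

Candidate routes:
MID → SUM → JCT → FIR: 20+20+5 = 45
MID → TOR → CEN → FIR: 24+11+21 = 56
MID → TOR → RIV → FIR: 24+3+22 = 49
Cheapest is MID → SUM → JCT → FIR at 45 min.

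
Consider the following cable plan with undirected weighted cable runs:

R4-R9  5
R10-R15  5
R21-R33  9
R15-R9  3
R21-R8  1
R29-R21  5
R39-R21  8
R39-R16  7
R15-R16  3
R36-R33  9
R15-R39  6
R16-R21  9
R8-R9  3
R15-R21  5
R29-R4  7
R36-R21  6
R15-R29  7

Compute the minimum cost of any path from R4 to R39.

Enumerating some paths:
R4 → R9 → R15 → R39: 5+3+6 = 14
R4 → R9 → R8 → R21 → R39: 5+3+1+8 = 17
The minimum is 14 via R4 → R9 → R15 → R39.

14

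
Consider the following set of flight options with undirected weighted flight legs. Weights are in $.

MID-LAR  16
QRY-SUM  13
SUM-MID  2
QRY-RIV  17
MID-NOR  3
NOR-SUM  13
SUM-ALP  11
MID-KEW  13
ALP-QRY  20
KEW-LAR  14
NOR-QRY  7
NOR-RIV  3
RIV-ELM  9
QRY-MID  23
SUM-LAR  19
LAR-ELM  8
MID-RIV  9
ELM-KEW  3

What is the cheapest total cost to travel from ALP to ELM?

Settle nodes by increasing distance from ALP:
ALP: 0
SUM: 11  (via ALP)
MID: 13  (via SUM)
NOR: 16  (via MID)
RIV: 19  (via NOR)
QRY: 20  (via ALP)
KEW: 26  (via MID)
ELM: 28  (via RIV)
Shortest route: ALP → SUM → MID → NOR → RIV → ELM = $28.

$28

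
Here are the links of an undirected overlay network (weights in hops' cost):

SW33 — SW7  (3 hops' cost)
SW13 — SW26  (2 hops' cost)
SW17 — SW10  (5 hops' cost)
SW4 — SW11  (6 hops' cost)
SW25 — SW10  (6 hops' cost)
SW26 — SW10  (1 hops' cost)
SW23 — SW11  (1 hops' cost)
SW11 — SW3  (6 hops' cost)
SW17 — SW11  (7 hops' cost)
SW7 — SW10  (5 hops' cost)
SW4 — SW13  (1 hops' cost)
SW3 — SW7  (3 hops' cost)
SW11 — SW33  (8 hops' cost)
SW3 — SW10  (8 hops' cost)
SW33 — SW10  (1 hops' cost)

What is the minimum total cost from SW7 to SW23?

Candidate routes:
SW7 - SW3 - SW11 - SW23: 3+6+1 = 10
SW7 - SW10 - SW33 - SW11 - SW23: 5+1+8+1 = 15
SW7 - SW33 - SW11 - SW23: 3+8+1 = 12
SW7 - SW33 - SW10 - SW26 - SW13 - SW4 - SW11 - SW23: 3+1+1+2+1+6+1 = 15
Cheapest is SW7 - SW3 - SW11 - SW23 at 10 hops' cost.

10 hops' cost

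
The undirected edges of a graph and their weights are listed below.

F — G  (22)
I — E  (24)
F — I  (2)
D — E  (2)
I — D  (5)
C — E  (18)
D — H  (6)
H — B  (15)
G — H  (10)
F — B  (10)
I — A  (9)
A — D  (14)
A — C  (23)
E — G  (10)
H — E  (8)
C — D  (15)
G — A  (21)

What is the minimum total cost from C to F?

Compare a few routes:
C → E → D → I → F: 18+2+5+2 = 27
C → D → I → F: 15+5+2 = 22
The minimum is 22 via C → D → I → F.

22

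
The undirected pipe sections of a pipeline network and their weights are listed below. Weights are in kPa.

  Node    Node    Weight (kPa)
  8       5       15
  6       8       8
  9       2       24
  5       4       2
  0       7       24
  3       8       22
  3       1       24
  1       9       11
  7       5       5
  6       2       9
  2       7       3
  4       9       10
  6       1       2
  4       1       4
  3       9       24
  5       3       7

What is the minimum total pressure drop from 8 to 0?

44 kPa

Candidate routes:
8–6–1–4–5–7–0: 8+2+4+2+5+24 = 45
8–5–7–0: 15+5+24 = 44
Cheapest is 8–5–7–0 at 44 kPa.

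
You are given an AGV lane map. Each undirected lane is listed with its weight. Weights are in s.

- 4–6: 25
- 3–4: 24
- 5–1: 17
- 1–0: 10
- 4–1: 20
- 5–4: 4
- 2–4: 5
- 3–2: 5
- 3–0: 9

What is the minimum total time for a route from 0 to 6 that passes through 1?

Best 0 to 1: 0 → 1 costing 10
Shortest 1→6: 1 → 4 → 6 = 45
Total via 1: 10 + 45 = 55 s.

55 s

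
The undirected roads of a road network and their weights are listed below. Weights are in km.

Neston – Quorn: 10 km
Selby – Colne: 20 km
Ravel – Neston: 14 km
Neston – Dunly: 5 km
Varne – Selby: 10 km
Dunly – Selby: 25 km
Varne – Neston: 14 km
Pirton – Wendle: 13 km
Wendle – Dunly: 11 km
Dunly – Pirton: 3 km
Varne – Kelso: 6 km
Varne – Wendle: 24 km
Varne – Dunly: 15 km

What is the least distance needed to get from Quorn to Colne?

54 km

Running Dijkstra from Quorn:
Quorn: 0
Neston: 10  (via Quorn)
Dunly: 15  (via Neston)
Pirton: 18  (via Dunly)
Ravel: 24  (via Neston)
Varne: 24  (via Neston)
Wendle: 26  (via Dunly)
Kelso: 30  (via Varne)
Selby: 34  (via Varne)
Colne: 54  (via Selby)
Shortest route: Quorn → Neston → Varne → Selby → Colne = 54 km.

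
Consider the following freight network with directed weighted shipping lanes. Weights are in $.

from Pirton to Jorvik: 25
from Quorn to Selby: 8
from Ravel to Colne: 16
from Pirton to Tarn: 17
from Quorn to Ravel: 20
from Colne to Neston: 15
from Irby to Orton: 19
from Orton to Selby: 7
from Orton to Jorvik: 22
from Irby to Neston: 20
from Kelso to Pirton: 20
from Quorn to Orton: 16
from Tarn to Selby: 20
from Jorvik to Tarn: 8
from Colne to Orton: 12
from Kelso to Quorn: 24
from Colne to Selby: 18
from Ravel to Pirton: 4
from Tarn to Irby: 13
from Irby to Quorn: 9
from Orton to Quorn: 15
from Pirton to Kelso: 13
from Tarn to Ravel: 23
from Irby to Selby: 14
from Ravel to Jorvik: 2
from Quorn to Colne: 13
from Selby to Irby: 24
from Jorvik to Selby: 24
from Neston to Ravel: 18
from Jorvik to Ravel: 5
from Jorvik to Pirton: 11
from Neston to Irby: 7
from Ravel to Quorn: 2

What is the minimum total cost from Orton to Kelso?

$44

Enumerating some paths:
Orton → Quorn → Ravel → Jorvik → Pirton → Kelso: 15+20+2+11+13 = 61
Orton → Jorvik → Ravel → Pirton → Kelso: 22+5+4+13 = 44
Orton → Quorn → Ravel → Pirton → Kelso: 15+20+4+13 = 52
Orton → Jorvik → Pirton → Kelso: 22+11+13 = 46
The minimum is $44 via Orton → Jorvik → Ravel → Pirton → Kelso.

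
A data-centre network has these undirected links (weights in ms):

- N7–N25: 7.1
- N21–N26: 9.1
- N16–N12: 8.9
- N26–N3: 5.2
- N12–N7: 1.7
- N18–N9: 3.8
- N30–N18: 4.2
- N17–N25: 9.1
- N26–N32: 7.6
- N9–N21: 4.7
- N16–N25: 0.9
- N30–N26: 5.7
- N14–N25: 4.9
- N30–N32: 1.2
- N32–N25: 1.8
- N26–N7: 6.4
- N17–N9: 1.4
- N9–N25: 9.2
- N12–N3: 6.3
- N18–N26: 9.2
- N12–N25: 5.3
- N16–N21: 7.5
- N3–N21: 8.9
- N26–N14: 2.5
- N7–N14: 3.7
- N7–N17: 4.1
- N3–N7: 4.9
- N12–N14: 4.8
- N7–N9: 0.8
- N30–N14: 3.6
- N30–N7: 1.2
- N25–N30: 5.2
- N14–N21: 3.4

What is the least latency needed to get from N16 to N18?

8.1 ms

Candidate routes:
N16 - N25 - N32 - N30 - N18: 0.9+1.8+1.2+4.2 = 8.1
N16 - N25 - N32 - N30 - N7 - N9 - N18: 0.9+1.8+1.2+1.2+0.8+3.8 = 9.7
Cheapest is N16 - N25 - N32 - N30 - N18 at 8.1 ms.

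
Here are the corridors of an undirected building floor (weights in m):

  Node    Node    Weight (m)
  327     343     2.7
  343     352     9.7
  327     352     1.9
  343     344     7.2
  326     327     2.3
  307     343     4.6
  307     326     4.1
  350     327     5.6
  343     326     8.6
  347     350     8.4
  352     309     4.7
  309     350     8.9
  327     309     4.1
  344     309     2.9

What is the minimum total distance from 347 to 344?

Compare a few routes:
347 → 350 → 309 → 344: 8.4+8.9+2.9 = 20.2
347 → 350 → 327 → 309 → 344: 8.4+5.6+4.1+2.9 = 21
The minimum is 20.2 m via 347 → 350 → 309 → 344.

20.2 m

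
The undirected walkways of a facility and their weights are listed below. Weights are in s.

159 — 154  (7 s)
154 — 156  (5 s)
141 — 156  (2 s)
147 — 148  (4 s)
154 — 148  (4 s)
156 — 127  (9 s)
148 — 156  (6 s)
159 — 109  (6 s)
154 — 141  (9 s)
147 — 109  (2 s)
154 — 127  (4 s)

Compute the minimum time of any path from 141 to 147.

Candidate routes:
141–156–154–159–109–147: 2+5+7+6+2 = 22
141–156–154–148–147: 2+5+4+4 = 15
141–154–148–147: 9+4+4 = 17
141–156–148–147: 2+6+4 = 12
Cheapest is 141–156–148–147 at 12 s.

12 s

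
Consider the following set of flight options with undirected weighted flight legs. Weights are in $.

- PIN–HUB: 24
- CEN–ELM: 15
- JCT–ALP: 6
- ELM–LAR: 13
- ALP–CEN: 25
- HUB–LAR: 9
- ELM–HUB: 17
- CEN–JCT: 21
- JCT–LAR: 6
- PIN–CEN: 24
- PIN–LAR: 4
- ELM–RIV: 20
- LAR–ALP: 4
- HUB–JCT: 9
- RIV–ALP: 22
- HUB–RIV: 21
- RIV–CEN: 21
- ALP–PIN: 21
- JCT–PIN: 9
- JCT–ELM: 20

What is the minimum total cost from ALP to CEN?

Enumerating some paths:
ALP–JCT–CEN: 6+21 = 27
ALP–LAR–JCT–CEN: 4+6+21 = 31
ALP–CEN: 25 = 25
The minimum is $25 via ALP–CEN.

$25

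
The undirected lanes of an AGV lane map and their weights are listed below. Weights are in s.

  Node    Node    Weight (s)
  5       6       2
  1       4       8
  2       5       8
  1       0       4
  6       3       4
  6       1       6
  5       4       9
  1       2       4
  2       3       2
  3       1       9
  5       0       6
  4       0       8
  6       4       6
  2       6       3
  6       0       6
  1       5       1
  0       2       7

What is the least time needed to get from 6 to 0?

6 s

Compare a few routes:
6 → 2 → 0: 3+7 = 10
6 → 5 → 1 → 0: 2+1+4 = 7
6 → 0: 6 = 6
6 → 5 → 0: 2+6 = 8
The minimum is 6 s via 6 → 0.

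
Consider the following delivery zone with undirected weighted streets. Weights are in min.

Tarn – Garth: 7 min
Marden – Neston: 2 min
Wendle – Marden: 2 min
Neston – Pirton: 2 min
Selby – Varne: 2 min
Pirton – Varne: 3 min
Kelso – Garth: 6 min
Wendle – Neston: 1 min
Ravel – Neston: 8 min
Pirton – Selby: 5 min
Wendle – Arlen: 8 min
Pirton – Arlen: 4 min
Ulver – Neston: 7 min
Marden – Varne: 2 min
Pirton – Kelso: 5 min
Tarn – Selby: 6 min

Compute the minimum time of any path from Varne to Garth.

Enumerating some paths:
Varne - Pirton - Kelso - Garth: 3+5+6 = 14
Varne - Selby - Tarn - Garth: 2+6+7 = 15
The minimum is 14 min via Varne - Pirton - Kelso - Garth.

14 min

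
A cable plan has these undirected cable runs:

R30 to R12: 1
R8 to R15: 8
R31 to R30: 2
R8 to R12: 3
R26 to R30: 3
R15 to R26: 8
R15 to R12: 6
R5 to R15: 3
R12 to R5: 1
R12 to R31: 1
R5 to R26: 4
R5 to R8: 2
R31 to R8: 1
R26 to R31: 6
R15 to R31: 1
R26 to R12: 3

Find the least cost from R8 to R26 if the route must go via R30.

6

Best R8 to R30: R8 → R31 → R30 costing 3
Shortest R30→R26: R30 → R26 = 3
Total via R30: 3 + 3 = 6.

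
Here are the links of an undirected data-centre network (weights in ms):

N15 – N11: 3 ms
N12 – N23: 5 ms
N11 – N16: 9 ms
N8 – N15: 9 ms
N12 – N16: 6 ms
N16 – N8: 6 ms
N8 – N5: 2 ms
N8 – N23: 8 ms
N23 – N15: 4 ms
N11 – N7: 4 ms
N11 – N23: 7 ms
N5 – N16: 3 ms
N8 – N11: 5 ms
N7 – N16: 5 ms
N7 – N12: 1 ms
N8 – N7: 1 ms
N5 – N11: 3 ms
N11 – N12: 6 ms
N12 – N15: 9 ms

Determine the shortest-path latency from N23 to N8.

7 ms

Shortest distances from N23:
N23: 0
N15: 4  (via N23)
N12: 5  (via N23)
N7: 6  (via N12)
N8: 7  (via N7)
Shortest route: N23 → N12 → N7 → N8 = 7 ms.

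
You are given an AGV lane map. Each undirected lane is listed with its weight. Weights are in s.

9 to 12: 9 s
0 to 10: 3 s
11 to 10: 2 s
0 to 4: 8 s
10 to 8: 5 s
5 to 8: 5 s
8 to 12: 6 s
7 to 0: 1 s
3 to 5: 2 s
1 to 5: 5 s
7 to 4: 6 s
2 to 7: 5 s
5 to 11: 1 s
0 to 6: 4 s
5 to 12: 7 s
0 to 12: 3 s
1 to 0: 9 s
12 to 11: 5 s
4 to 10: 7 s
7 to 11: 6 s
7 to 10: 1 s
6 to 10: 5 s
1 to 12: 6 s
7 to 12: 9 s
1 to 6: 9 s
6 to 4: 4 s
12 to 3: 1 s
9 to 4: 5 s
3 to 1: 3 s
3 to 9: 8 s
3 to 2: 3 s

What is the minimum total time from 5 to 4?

Compare a few routes:
5 - 11 - 10 - 6 - 4: 1+2+5+4 = 12
5 - 11 - 10 - 7 - 0 - 6 - 4: 1+2+1+1+4+4 = 13
5 - 11 - 10 - 4: 1+2+7 = 10
The minimum is 10 s via 5 - 11 - 10 - 4.

10 s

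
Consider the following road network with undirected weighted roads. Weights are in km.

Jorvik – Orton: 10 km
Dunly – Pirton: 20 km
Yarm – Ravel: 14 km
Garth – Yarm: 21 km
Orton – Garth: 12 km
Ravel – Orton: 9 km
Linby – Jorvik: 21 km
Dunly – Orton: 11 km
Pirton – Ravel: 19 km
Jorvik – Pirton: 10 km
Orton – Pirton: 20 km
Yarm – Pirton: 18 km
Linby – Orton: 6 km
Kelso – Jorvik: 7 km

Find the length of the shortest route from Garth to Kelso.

29 km

Compare a few routes:
Garth → Orton → Linby → Jorvik → Kelso: 12+6+21+7 = 46
Garth → Orton → Jorvik → Kelso: 12+10+7 = 29
The minimum is 29 km via Garth → Orton → Jorvik → Kelso.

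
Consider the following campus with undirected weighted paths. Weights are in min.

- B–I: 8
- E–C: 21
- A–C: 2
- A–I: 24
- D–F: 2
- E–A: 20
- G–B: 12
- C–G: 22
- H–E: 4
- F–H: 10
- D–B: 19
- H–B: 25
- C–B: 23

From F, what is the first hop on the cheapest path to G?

D

Enumerating some paths:
F - D - B - G: 2+19+12 = 33
F - H - B - G: 10+25+12 = 47
Cheapest is F - D - B - G at 33 min.
So from F the first move is to D.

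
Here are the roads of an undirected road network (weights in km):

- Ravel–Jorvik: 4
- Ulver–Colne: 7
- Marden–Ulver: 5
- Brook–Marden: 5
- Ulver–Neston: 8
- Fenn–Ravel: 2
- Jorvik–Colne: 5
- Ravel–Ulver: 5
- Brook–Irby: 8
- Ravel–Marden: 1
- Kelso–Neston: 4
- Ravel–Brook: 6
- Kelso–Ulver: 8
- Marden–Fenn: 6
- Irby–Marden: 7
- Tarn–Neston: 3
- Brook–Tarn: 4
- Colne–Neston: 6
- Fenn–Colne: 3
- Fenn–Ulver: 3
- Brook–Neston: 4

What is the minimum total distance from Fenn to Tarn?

12 km

Shortest distances from Fenn:
Fenn: 0
Ravel: 2  (via Fenn)
Ulver: 3  (via Fenn)
Marden: 3  (via Ravel)
Colne: 3  (via Fenn)
Jorvik: 6  (via Ravel)
Brook: 8  (via Ravel)
Neston: 9  (via Colne)
Irby: 10  (via Marden)
Kelso: 11  (via Ulver)
Tarn: 12  (via Brook)
Shortest route: Fenn → Ravel → Brook → Tarn = 12 km.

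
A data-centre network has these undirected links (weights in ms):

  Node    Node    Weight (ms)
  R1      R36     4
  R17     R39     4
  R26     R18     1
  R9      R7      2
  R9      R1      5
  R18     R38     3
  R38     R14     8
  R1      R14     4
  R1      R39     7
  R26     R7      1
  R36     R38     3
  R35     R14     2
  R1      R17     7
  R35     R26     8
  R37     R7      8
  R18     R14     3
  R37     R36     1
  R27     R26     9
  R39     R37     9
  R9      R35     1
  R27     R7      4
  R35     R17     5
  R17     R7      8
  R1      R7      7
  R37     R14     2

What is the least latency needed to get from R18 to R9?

4 ms

Enumerating some paths:
R18–R26–R7–R9: 1+1+2 = 4
R18–R26–R35–R9: 1+8+1 = 10
R18–R14–R35–R9: 3+2+1 = 6
The minimum is 4 ms via R18–R26–R7–R9.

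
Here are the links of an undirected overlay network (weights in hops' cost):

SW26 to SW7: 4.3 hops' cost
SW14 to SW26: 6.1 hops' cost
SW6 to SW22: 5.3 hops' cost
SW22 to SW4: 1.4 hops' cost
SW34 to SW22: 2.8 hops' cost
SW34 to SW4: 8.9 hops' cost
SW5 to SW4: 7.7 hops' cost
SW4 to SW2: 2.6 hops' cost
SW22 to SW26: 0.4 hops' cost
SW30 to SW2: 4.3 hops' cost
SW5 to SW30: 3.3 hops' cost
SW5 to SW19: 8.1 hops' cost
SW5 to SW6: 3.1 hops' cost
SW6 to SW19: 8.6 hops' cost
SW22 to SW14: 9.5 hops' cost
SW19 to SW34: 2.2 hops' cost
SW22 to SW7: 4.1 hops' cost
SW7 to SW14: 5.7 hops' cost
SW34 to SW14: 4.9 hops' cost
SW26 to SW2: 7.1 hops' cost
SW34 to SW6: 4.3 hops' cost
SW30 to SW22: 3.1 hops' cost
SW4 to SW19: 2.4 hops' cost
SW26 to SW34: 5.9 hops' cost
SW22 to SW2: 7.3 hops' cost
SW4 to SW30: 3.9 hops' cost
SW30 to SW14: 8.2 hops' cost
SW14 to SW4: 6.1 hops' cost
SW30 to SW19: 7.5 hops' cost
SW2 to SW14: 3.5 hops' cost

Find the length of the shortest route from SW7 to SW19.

7.9 hops' cost

Shortest distances from SW7:
SW7: 0
SW22: 4.1  (via SW7)
SW26: 4.3  (via SW7)
SW4: 5.5  (via SW22)
SW14: 5.7  (via SW7)
SW34: 6.9  (via SW22)
SW30: 7.2  (via SW22)
SW19: 7.9  (via SW4)
Shortest route: SW7–SW22–SW4–SW19 = 7.9 hops' cost.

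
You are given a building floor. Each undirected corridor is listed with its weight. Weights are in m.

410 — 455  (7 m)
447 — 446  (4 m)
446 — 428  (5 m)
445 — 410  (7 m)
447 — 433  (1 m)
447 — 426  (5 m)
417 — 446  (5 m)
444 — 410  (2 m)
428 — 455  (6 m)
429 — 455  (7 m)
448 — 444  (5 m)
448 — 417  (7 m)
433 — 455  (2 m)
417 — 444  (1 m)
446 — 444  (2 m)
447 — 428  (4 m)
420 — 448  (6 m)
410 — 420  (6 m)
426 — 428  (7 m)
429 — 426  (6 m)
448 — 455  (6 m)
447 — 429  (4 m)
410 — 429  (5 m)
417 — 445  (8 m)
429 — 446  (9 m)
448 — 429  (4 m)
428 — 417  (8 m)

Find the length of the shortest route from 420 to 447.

14 m

Candidate routes:
420–448–429–447: 6+4+4 = 14
420–410–429–447: 6+5+4 = 15
420–448–455–433–447: 6+6+2+1 = 15
420–410–455–433–447: 6+7+2+1 = 16
The minimum is 14 m via 420–448–429–447.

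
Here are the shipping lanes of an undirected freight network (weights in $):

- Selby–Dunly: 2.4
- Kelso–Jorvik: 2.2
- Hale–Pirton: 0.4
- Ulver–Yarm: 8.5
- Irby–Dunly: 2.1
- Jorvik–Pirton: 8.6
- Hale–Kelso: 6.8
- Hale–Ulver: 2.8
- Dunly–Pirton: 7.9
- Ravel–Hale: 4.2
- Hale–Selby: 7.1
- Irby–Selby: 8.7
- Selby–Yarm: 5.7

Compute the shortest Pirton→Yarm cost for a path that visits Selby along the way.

$13.2

Best Pirton to Selby: Pirton → Hale → Selby costing 7.5
Shortest Selby→Yarm: Selby → Yarm = 5.7
Total via Selby: 7.5 + 5.7 = $13.2.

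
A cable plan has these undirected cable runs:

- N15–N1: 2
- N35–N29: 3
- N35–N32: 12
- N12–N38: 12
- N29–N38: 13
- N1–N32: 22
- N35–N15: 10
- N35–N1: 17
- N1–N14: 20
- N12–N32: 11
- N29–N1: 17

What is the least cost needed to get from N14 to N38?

Shortest distances from N14:
N14: 0
N1: 20  (via N14)
N15: 22  (via N1)
N35: 32  (via N15)
N29: 35  (via N35)
N32: 42  (via N1)
N38: 48  (via N29)
Shortest route: N14–N1–N15–N35–N29–N38 = 48.

48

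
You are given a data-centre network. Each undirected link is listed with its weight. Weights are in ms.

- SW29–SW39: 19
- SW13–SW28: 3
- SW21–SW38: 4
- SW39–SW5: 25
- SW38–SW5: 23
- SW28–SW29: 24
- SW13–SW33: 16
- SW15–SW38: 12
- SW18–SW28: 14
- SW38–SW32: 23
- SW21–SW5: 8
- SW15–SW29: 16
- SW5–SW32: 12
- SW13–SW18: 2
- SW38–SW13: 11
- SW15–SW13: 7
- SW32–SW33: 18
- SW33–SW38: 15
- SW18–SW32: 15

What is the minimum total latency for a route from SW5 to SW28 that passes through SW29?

Best SW5 to SW29: SW5–SW21–SW38–SW15–SW29 costing 40
Shortest SW29→SW28: SW29–SW28 = 24
Total via SW29: 40 + 24 = 64 ms.

64 ms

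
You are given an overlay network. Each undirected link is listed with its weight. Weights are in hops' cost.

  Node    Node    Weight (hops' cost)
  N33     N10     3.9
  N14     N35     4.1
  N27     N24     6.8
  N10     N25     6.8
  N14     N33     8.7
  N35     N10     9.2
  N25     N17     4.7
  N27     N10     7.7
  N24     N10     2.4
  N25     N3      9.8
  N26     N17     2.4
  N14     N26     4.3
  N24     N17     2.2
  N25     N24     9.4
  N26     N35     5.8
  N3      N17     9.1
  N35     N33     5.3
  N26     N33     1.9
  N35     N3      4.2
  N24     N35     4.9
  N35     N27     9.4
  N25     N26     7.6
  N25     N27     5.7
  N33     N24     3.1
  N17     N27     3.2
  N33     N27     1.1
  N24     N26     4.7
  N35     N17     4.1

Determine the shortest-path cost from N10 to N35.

7.3 hops' cost

Running Dijkstra from N10:
N10: 0
N24: 2.4  (via N10)
N33: 3.9  (via N10)
N17: 4.6  (via N24)
N27: 5  (via N33)
N26: 5.8  (via N33)
N25: 6.8  (via N10)
N35: 7.3  (via N24)
Shortest route: N10–N24–N35 = 7.3 hops' cost.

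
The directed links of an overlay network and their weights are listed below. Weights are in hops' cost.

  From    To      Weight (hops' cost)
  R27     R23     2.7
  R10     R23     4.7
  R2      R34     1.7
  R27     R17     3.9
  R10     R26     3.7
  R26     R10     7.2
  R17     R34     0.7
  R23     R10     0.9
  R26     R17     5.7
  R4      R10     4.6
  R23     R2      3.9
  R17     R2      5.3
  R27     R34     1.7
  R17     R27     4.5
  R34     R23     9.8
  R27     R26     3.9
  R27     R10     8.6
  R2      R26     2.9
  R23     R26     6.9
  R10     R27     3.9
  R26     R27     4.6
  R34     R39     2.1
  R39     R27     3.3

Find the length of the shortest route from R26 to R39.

Settle nodes by increasing distance from R26:
R26: 0
R27: 4.6  (via R26)
R17: 5.7  (via R26)
R34: 6.3  (via R27)
R10: 7.2  (via R26)
R23: 7.3  (via R27)
R39: 8.4  (via R34)
Shortest route: R26 → R27 → R34 → R39 = 8.4 hops' cost.

8.4 hops' cost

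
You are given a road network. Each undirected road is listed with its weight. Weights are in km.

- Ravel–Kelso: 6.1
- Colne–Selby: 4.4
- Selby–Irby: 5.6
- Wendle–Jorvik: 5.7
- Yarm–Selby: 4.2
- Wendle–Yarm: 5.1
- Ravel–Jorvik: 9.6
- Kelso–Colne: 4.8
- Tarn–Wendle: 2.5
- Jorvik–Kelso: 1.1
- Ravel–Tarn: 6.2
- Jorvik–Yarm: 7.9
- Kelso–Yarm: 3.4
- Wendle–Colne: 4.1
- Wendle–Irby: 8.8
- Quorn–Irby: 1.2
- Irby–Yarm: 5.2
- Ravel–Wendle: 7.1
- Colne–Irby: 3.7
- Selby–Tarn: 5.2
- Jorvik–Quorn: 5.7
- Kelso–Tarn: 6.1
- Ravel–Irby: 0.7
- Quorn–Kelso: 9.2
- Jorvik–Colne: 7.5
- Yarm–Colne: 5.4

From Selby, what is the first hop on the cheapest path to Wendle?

Tarn

Enumerating some paths:
Selby–Yarm–Wendle: 4.2+5.1 = 9.3
Selby–Irby–Colne–Wendle: 5.6+3.7+4.1 = 13.4
Selby–Tarn–Wendle: 5.2+2.5 = 7.7
Selby–Colne–Wendle: 4.4+4.1 = 8.5
Cheapest is Selby–Tarn–Wendle at 7.7 km.
So from Selby the first move is to Tarn.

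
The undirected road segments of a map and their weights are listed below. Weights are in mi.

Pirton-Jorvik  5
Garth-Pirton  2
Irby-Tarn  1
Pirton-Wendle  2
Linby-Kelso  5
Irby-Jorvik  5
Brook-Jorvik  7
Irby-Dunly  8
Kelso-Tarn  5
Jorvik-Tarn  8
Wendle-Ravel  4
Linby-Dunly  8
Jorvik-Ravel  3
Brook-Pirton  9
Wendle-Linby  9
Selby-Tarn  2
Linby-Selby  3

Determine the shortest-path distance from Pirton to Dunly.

18 mi

Candidate routes:
Pirton–Wendle–Linby–Dunly: 2+9+8 = 19
Pirton–Wendle–Ravel–Jorvik–Irby–Dunly: 2+4+3+5+8 = 22
Pirton–Jorvik–Irby–Dunly: 5+5+8 = 18
Cheapest is Pirton–Jorvik–Irby–Dunly at 18 mi.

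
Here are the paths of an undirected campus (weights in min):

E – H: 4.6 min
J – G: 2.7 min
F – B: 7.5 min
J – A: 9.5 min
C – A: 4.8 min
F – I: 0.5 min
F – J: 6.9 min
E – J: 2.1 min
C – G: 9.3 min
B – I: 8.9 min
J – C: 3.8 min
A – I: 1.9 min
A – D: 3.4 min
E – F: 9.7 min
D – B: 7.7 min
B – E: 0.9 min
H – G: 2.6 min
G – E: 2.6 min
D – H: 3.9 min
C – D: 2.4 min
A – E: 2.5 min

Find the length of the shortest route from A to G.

5.1 min

Enumerating some paths:
A–E–J–G: 2.5+2.1+2.7 = 7.3
A–E–G: 2.5+2.6 = 5.1
The minimum is 5.1 min via A–E–G.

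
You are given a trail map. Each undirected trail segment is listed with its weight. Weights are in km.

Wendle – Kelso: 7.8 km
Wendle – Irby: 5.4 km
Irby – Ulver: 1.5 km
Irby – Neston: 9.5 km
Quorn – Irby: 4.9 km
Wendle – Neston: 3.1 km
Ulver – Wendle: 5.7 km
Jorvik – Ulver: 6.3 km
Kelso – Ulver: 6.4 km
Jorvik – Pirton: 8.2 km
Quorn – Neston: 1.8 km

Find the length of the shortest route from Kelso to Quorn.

Candidate routes:
Kelso–Wendle–Irby–Quorn: 7.8+5.4+4.9 = 18.1
Kelso–Ulver–Wendle–Neston–Quorn: 6.4+5.7+3.1+1.8 = 17
Kelso–Wendle–Neston–Quorn: 7.8+3.1+1.8 = 12.7
Kelso–Ulver–Irby–Quorn: 6.4+1.5+4.9 = 12.8
The minimum is 12.7 km via Kelso–Wendle–Neston–Quorn.

12.7 km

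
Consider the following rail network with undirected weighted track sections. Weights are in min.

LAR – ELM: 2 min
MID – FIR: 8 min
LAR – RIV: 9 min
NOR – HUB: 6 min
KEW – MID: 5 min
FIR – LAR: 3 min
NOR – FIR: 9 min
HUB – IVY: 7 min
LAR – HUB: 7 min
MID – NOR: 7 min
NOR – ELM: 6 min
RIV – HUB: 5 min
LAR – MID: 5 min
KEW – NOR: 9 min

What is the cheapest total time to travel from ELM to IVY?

Candidate routes:
ELM → LAR → HUB → IVY: 2+7+7 = 16
ELM → LAR → RIV → HUB → IVY: 2+9+5+7 = 23
ELM → LAR → FIR → NOR → HUB → IVY: 2+3+9+6+7 = 27
ELM → NOR → HUB → IVY: 6+6+7 = 19
The minimum is 16 min via ELM → LAR → HUB → IVY.

16 min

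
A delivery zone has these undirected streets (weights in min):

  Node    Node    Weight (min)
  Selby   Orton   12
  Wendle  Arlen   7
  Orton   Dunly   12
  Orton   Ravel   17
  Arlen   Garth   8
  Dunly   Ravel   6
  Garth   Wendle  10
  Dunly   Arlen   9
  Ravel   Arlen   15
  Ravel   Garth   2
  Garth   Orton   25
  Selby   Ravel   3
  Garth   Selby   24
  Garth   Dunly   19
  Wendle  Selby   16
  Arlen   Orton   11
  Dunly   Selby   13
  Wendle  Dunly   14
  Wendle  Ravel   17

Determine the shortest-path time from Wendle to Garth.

Enumerating some paths:
Wendle–Garth: 10 = 10
Wendle–Arlen–Garth: 7+8 = 15
Cheapest is Wendle–Garth at 10 min.

10 min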